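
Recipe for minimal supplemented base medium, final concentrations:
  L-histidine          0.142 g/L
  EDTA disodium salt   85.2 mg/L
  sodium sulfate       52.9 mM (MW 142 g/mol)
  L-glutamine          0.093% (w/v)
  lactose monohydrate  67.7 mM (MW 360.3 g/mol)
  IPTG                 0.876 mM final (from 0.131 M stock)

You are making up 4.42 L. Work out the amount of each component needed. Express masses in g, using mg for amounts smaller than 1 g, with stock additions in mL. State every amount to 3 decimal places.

Working volume: 4.42 L.
L-histidine: 0.142 g/L × 4.42 L = 0.62764 g = 627.640 mg
EDTA disodium salt: 85.2 mg/L × 4.42 L = 376.584 mg
sodium sulfate: 52.9 mmol/L × 142 g/mol × 4.42 L ÷ 1000 = 33.202 g
L-glutamine: 0.093 g per 100 mL × 4420 mL ÷ 100 = 4.111 g
lactose monohydrate: 67.7 mmol/L × 360.3 g/mol × 4.42 L ÷ 1000 = 107.814 g
IPTG: dilute stock: 0.876 mM × 4420 mL ÷ 131 mM = 29.557 mL

L-histidine 627.640 mg; EDTA disodium salt 376.584 mg; sodium sulfate 33.202 g; L-glutamine 4.111 g; lactose monohydrate 107.814 g; IPTG 29.557 mL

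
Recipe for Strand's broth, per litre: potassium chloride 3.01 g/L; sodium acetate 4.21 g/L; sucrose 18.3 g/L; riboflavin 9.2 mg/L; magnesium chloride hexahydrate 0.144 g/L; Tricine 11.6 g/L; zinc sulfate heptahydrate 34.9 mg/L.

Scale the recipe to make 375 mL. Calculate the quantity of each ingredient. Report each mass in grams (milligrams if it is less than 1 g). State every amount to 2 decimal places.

Target volume = 375 mL = 0.375 L.
potassium chloride: 3.01 g/L × 0.375 L = 1.13 g
sodium acetate: 4.21 g/L × 0.375 L = 1.58 g
sucrose: 18.3 g/L × 0.375 L = 6.86 g
riboflavin: 9.2 mg/L × 0.375 L = 3.45 mg
magnesium chloride hexahydrate: 0.144 g/L × 0.375 L = 0.054 g = 54.00 mg
Tricine: 11.6 g/L × 0.375 L = 4.35 g
zinc sulfate heptahydrate: 34.9 mg/L × 0.375 L = 13.09 mg

potassium chloride 1.13 g; sodium acetate 1.58 g; sucrose 6.86 g; riboflavin 3.45 mg; magnesium chloride hexahydrate 54.00 mg; Tricine 4.35 g; zinc sulfate heptahydrate 13.09 mg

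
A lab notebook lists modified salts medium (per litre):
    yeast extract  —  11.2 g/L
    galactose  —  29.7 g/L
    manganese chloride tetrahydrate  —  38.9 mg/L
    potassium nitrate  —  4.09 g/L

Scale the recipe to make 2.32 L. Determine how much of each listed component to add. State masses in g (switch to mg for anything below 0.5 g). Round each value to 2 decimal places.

Working volume: 2.32 L.
yeast extract: 11.2 g/L × 2.32 L = 25.98 g
galactose: 29.7 g/L × 2.32 L = 68.90 g
manganese chloride tetrahydrate: 38.9 mg/L × 2.32 L = 90.25 mg
potassium nitrate: 4.09 g/L × 2.32 L = 9.49 g

yeast extract 25.98 g; galactose 68.90 g; manganese chloride tetrahydrate 90.25 mg; potassium nitrate 9.49 g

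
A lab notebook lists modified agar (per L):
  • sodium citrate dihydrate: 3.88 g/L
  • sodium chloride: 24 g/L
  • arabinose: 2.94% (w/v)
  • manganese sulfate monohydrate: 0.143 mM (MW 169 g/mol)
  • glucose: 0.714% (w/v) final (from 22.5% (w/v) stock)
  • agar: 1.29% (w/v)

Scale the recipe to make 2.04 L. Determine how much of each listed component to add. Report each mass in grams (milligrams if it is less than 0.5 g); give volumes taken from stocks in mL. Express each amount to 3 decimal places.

sodium citrate dihydrate 7.915 g; sodium chloride 48.960 g; arabinose 59.976 g; manganese sulfate monohydrate 49.301 mg; glucose 64.736 mL; agar 26.316 g

Scale factor relative to 1 L: 2.04.
sodium citrate dihydrate: 3.88 g/L × 2.04 L = 7.915 g
sodium chloride: 24 g/L × 2.04 L = 48.960 g
arabinose: 2.94 g per 100 mL × 2040 mL ÷ 100 = 59.976 g
manganese sulfate monohydrate: 0.143 mmol/L × 169 mg/mmol × 2.04 L = 49.301 mg
glucose: dilute stock: 0.714% ÷ 22.5% × 2040 mL = 64.736 mL
agar: 1.29 g per 100 mL × 2040 mL ÷ 100 = 26.316 g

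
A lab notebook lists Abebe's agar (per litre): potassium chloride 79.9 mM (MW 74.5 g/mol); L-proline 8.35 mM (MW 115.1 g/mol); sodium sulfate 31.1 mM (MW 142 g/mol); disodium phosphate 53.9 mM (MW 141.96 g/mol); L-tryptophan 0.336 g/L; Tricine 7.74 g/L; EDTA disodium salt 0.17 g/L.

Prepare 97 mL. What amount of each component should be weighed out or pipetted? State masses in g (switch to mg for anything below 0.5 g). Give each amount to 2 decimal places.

Working volume: 97 mL = 0.097 L.
potassium chloride: 79.9 mmol/L × 74.5 g/mol × 0.097 L ÷ 1000 = 0.58 g
L-proline: 8.35 mmol/L × 115.1 mg/mmol × 0.097 L = 93.23 mg
sodium sulfate: 31.1 mmol/L × 142 mg/mmol × 0.097 L = 428.37 mg
disodium phosphate: 53.9 mmol/L × 141.96 g/mol × 0.097 L ÷ 1000 = 0.74 g
L-tryptophan: 0.336 g/L × 0.097 L = 0.032592 g = 32.59 mg
Tricine: 7.74 g/L × 0.097 L = 0.75 g
EDTA disodium salt: 0.17 g/L × 0.097 L = 0.01649 g = 16.49 mg

potassium chloride 0.58 g; L-proline 93.23 mg; sodium sulfate 428.37 mg; disodium phosphate 0.74 g; L-tryptophan 32.59 mg; Tricine 0.75 g; EDTA disodium salt 16.49 mg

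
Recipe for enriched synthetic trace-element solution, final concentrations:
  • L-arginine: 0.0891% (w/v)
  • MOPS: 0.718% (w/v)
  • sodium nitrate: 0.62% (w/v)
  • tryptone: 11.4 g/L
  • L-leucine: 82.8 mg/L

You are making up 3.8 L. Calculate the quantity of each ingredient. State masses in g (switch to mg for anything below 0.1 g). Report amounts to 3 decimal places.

Working volume: 3.8 L.
L-arginine: 0.0891% w/v = 0.891 g/L → 0.891 × 3.8 L = 3.386 g
MOPS: 0.718 g per 100 mL × 3800 mL ÷ 100 = 27.284 g
sodium nitrate: 0.62% w/v = 6.2 g/L → 6.2 × 3.8 L = 23.560 g
tryptone: 11.4 g/L × 3.8 L = 43.320 g
L-leucine: 82.8 mg/L × 3.8 L = 314.64 mg = 0.315 g

L-arginine 3.386 g; MOPS 27.284 g; sodium nitrate 23.560 g; tryptone 43.320 g; L-leucine 0.315 g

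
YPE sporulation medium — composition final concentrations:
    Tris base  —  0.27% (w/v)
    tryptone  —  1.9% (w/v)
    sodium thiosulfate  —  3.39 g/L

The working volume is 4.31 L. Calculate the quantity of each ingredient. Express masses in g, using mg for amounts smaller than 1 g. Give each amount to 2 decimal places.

Tris base 11.64 g; tryptone 81.89 g; sodium thiosulfate 14.61 g

Working volume: 4.31 L.
Tris base: 0.27% w/v = 2.7 g/L → 2.7 × 4.31 L = 11.64 g
tryptone: 1.9 g per 100 mL × 4310 mL ÷ 100 = 81.89 g
sodium thiosulfate: 3.39 g/L × 4.31 L = 14.61 g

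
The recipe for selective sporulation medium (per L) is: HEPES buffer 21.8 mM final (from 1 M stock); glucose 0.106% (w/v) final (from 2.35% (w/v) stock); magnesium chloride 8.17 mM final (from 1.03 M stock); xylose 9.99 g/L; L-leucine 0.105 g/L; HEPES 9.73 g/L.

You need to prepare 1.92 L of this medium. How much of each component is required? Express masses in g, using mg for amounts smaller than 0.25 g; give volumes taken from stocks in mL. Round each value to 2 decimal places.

HEPES buffer 41.86 mL; glucose 86.60 mL; magnesium chloride 15.23 mL; xylose 19.18 g; L-leucine 201.60 mg; HEPES 18.68 g

Working volume: 1.92 L.
HEPES buffer: V = C2·V2/C1 = 21.8 mM × 1920 mL ÷ 1000 mM = 41.86 mL
glucose: C1V1 = C2V2 → 0.106% ÷ 2.35% × 1920 mL = 86.60 mL
magnesium chloride: dilute stock: 8.17 mM × 1920 mL ÷ 1030 mM = 15.23 mL
xylose: 9.99 g/L × 1.92 L = 19.18 g
L-leucine: 0.105 g/L × 1.92 L = 0.2016 g = 201.60 mg
HEPES: 9.73 g/L × 1.92 L = 18.68 g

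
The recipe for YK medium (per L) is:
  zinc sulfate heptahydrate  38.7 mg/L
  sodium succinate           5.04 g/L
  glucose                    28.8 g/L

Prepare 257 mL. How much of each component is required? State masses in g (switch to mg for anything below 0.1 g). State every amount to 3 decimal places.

Working volume: 257 mL = 0.257 L.
zinc sulfate heptahydrate: 38.7 mg/L × 0.257 L = 9.946 mg
sodium succinate: 5.04 g/L × 0.257 L = 1.295 g
glucose: 28.8 g/L × 0.257 L = 7.402 g

zinc sulfate heptahydrate 9.946 mg; sodium succinate 1.295 g; glucose 7.402 g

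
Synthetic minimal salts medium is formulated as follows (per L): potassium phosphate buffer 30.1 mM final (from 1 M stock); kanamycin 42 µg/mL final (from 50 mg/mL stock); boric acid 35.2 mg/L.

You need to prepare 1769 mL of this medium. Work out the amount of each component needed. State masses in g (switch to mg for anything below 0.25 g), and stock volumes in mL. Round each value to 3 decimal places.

Scale factor relative to 1 L: 1.769.
potassium phosphate buffer: dilute stock: 30.1 mM × 1769 mL ÷ 1000 mM = 53.247 mL
kanamycin: dilute stock: 42 µg/mL × 1769 mL ÷ 50000 µg/mL = 1.486 mL
boric acid: 35.2 mg/L × 1.769 L = 62.269 mg

potassium phosphate buffer 53.247 mL; kanamycin 1.486 mL; boric acid 62.269 mg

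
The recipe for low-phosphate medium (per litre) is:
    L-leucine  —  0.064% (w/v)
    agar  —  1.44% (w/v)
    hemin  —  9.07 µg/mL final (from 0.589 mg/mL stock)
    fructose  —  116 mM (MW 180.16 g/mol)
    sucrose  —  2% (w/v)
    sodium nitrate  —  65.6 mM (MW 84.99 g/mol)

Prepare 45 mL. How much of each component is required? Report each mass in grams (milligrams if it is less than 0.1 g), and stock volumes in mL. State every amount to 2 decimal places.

Scale factor relative to 1 L: 0.045.
L-leucine: 0.064% w/v = 0.64 g/L → 0.64 × 0.045 L = 0.0288 g = 28.80 mg
agar: 1.44 g per 100 mL × 45 mL ÷ 100 = 0.65 g
hemin: dilute stock: 9.07 µg/mL × 45 mL ÷ 589 µg/mL = 0.69 mL
fructose: 116 mmol/L × 180.16 g/mol × 0.045 L ÷ 1000 = 0.94 g
sucrose: 2% w/v = 20 g/L → 20 × 0.045 L = 0.90 g
sodium nitrate: 65.6 mmol/L × 84.99 g/mol × 0.045 L ÷ 1000 = 0.25 g

L-leucine 28.80 mg; agar 0.65 g; hemin 0.69 mL; fructose 0.94 g; sucrose 0.90 g; sodium nitrate 0.25 g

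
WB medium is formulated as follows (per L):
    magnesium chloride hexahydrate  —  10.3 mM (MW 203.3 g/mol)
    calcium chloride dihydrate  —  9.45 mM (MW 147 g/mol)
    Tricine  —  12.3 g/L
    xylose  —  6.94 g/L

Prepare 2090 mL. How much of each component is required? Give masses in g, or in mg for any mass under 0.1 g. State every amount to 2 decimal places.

magnesium chloride hexahydrate 4.38 g; calcium chloride dihydrate 2.90 g; Tricine 25.71 g; xylose 14.50 g

Working volume: 2090 mL = 2.09 L.
magnesium chloride hexahydrate: 10.3 mmol/L × 203.3 g/mol × 2.09 L ÷ 1000 = 4.38 g
calcium chloride dihydrate: 9.45 mmol/L × 147 g/mol × 2.09 L ÷ 1000 = 2.90 g
Tricine: 12.3 g/L × 2.09 L = 25.71 g
xylose: 6.94 g/L × 2.09 L = 14.50 g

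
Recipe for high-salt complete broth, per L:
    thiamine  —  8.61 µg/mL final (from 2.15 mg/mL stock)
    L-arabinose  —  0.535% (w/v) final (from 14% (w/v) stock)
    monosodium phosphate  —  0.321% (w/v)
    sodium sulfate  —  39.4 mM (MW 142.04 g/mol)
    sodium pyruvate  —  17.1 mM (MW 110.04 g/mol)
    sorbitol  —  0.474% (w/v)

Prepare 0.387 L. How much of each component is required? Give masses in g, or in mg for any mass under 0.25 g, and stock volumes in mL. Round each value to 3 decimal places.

thiamine 1.550 mL; L-arabinose 14.789 mL; monosodium phosphate 1.242 g; sodium sulfate 2.166 g; sodium pyruvate 0.728 g; sorbitol 1.834 g

Working volume: 0.387 L.
thiamine: C1V1 = C2V2 → 8.61 µg/mL × 387 mL ÷ 2150 µg/mL = 1.550 mL
L-arabinose: dilute stock: 0.535% ÷ 14% × 387 mL = 14.789 mL
monosodium phosphate: 0.321 g per 100 mL × 387 mL ÷ 100 = 1.242 g
sodium sulfate: 39.4 mmol/L × 142.04 g/mol × 0.387 L ÷ 1000 = 2.166 g
sodium pyruvate: 17.1 mmol/L × 110.04 g/mol × 0.387 L ÷ 1000 = 0.728 g
sorbitol: 0.474 g per 100 mL × 387 mL ÷ 100 = 1.834 g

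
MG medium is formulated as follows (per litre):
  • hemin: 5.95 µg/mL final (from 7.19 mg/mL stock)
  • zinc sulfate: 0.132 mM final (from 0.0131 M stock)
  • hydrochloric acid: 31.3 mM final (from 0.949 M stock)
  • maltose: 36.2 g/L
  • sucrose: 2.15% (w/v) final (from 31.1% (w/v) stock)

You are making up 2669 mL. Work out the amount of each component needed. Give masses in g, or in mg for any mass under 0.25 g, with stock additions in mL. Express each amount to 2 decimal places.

hemin 2.21 mL; zinc sulfate 26.89 mL; hydrochloric acid 88.03 mL; maltose 96.62 g; sucrose 184.51 mL

Scale factor relative to 1 L: 2.669.
hemin: dilute stock: 5.95 µg/mL × 2669 mL ÷ 7190 µg/mL = 2.21 mL
zinc sulfate: V = C2·V2/C1 = 0.132 mM × 2669 mL ÷ 13.1 mM = 26.89 mL
hydrochloric acid: dilute stock: 31.3 mM × 2669 mL ÷ 949 mM = 88.03 mL
maltose: 36.2 g/L × 2.669 L = 96.62 g
sucrose: V = C2·V2/C1 = 2.15% ÷ 31.1% × 2669 mL = 184.51 mL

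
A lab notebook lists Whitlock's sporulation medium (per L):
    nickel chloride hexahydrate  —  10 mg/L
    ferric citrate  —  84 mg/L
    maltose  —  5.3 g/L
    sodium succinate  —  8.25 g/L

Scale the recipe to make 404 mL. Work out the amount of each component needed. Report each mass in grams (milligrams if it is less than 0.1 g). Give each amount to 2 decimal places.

nickel chloride hexahydrate 4.04 mg; ferric citrate 33.94 mg; maltose 2.14 g; sodium succinate 3.33 g

Scale factor relative to 1 L: 0.404.
nickel chloride hexahydrate: 10 mg/L × 0.404 L = 4.04 mg
ferric citrate: 84 mg/L × 0.404 L = 33.94 mg
maltose: 5.3 g/L × 0.404 L = 2.14 g
sodium succinate: 8.25 g/L × 0.404 L = 3.33 g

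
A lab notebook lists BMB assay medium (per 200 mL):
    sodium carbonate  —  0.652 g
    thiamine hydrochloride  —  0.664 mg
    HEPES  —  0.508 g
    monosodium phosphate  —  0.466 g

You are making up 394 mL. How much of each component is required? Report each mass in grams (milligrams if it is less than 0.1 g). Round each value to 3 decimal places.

sodium carbonate 1.284 g; thiamine hydrochloride 1.308 mg; HEPES 1.001 g; monosodium phosphate 0.918 g

Scale factor = 394 mL / 200 mL = 1.97.
sodium carbonate: 0.652 g × (394 mL / 200 mL) = 1.284 g
thiamine hydrochloride: 0.664 mg × (394 mL / 200 mL) = 1.308 mg
HEPES: 0.508 g × (394 mL / 200 mL) = 1.001 g
monosodium phosphate: 0.466 g × (394 mL / 200 mL) = 0.918 g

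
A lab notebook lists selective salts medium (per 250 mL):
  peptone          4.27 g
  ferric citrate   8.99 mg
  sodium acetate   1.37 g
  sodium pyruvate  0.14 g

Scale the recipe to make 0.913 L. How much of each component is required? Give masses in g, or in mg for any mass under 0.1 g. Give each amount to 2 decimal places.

Ratio of target to recipe volume: 913 / 250 = 3.652.
peptone: 4.27 g × (913 mL / 250 mL) = 15.59 g
ferric citrate: 8.99 mg × (913 mL / 250 mL) = 32.83 mg
sodium acetate: 1.37 g × (913 mL / 250 mL) = 5.00 g
sodium pyruvate: 0.14 g × (913 mL / 250 mL) = 0.51 g

peptone 15.59 g; ferric citrate 32.83 mg; sodium acetate 5.00 g; sodium pyruvate 0.51 g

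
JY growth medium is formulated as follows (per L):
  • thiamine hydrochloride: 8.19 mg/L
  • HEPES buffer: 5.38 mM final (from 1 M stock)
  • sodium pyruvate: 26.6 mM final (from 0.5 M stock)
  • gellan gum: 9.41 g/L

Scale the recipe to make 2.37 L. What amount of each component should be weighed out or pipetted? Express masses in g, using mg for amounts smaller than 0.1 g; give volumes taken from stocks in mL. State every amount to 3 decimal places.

Scale factor relative to 1 L: 2.37.
thiamine hydrochloride: 8.19 mg/L × 2.37 L = 19.410 mg
HEPES buffer: V = C2·V2/C1 = 5.38 mM × 2370 mL ÷ 1000 mM = 12.751 mL
sodium pyruvate: V = C2·V2/C1 = 26.6 mM × 2370 mL ÷ 500 mM = 126.084 mL
gellan gum: 9.41 g/L × 2.37 L = 22.302 g

thiamine hydrochloride 19.410 mg; HEPES buffer 12.751 mL; sodium pyruvate 126.084 mL; gellan gum 22.302 g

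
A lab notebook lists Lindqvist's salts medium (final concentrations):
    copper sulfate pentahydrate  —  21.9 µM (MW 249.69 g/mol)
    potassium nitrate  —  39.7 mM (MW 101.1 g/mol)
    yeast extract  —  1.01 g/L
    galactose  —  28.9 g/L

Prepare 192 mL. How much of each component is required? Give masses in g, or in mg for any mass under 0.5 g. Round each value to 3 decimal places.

Target volume = 192 mL = 0.192 L.
copper sulfate pentahydrate: 21.9 µmol/L × 249.69 g/mol × 0.192 L ÷ 1000 = 1.050 mg
potassium nitrate: 39.7 mmol/L × 101.1 g/mol × 0.192 L ÷ 1000 = 0.771 g
yeast extract: 1.01 g/L × 0.192 L = 0.19392 g = 193.920 mg
galactose: 28.9 g/L × 0.192 L = 5.549 g

copper sulfate pentahydrate 1.050 mg; potassium nitrate 0.771 g; yeast extract 193.920 mg; galactose 5.549 g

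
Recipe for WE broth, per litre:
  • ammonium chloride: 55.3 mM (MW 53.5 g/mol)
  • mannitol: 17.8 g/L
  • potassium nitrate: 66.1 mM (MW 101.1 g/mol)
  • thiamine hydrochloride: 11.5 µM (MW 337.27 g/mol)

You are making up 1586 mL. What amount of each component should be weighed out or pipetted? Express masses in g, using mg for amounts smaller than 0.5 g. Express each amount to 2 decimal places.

Working volume: 1586 mL = 1.586 L.
ammonium chloride: 55.3 mmol/L × 53.5 g/mol × 1.586 L ÷ 1000 = 4.69 g
mannitol: 17.8 g/L × 1.586 L = 28.23 g
potassium nitrate: 66.1 mmol/L × 101.1 g/mol × 1.586 L ÷ 1000 = 10.60 g
thiamine hydrochloride: 11.5 µmol/L × 337.27 g/mol × 1.586 L ÷ 1000 = 6.15 mg

ammonium chloride 4.69 g; mannitol 28.23 g; potassium nitrate 10.60 g; thiamine hydrochloride 6.15 mg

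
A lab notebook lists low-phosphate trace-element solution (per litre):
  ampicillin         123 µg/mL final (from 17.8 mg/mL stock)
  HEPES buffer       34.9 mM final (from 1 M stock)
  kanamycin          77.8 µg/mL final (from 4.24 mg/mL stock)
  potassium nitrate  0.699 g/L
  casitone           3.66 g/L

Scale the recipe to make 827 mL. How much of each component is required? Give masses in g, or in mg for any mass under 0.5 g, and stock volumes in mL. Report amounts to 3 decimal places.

Working volume: 827 mL = 0.827 L.
ampicillin: dilute stock: 123 µg/mL × 827 mL ÷ 17800 µg/mL = 5.715 mL
HEPES buffer: C1V1 = C2V2 → 34.9 mM × 827 mL ÷ 1000 mM = 28.862 mL
kanamycin: V = C2·V2/C1 = 77.8 µg/mL × 827 mL ÷ 4240 µg/mL = 15.175 mL
potassium nitrate: 0.699 g/L × 0.827 L = 0.578 g
casitone: 3.66 g/L × 0.827 L = 3.027 g

ampicillin 5.715 mL; HEPES buffer 28.862 mL; kanamycin 15.175 mL; potassium nitrate 0.578 g; casitone 3.027 g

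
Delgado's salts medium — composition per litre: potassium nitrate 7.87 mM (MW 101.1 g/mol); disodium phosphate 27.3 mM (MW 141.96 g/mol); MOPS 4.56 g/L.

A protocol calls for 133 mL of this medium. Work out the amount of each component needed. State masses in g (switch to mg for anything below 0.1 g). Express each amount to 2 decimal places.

potassium nitrate 0.11 g; disodium phosphate 0.52 g; MOPS 0.61 g

Target volume = 133 mL = 0.133 L.
potassium nitrate: 7.87 mmol/L × 101.1 g/mol × 0.133 L ÷ 1000 = 0.11 g
disodium phosphate: 27.3 mmol/L × 141.96 g/mol × 0.133 L ÷ 1000 = 0.52 g
MOPS: 4.56 g/L × 0.133 L = 0.61 g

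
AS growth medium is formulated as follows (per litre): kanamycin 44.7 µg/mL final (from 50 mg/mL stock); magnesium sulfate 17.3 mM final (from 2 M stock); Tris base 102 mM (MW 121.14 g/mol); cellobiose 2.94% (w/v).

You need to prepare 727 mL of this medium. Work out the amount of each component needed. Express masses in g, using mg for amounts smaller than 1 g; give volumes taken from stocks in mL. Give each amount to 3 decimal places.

Scale factor relative to 1 L: 0.727.
kanamycin: C1V1 = C2V2 → 44.7 µg/mL × 727 mL ÷ 50000 µg/mL = 0.650 mL
magnesium sulfate: C1V1 = C2V2 → 17.3 mM × 727 mL ÷ 2000 mM = 6.289 mL
Tris base: 102 mmol/L × 121.14 g/mol × 0.727 L ÷ 1000 = 8.983 g
cellobiose: 2.94 g per 100 mL × 727 mL ÷ 100 = 21.374 g

kanamycin 0.650 mL; magnesium sulfate 6.289 mL; Tris base 8.983 g; cellobiose 21.374 g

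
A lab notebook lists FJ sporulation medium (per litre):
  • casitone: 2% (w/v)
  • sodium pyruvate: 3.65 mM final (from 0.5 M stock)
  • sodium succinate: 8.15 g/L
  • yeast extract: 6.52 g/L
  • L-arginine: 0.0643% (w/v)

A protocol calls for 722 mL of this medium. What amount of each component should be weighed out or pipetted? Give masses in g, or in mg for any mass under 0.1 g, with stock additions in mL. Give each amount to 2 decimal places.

Target volume = 722 mL = 0.722 L.
casitone: 2% w/v = 20 g/L → 20 × 0.722 L = 14.44 g
sodium pyruvate: dilute stock: 3.65 mM × 722 mL ÷ 500 mM = 5.27 mL
sodium succinate: 8.15 g/L × 0.722 L = 5.88 g
yeast extract: 6.52 g/L × 0.722 L = 4.71 g
L-arginine: 0.0643% w/v = 0.643 g/L → 0.643 × 0.722 L = 0.46 g

casitone 14.44 g; sodium pyruvate 5.27 mL; sodium succinate 5.88 g; yeast extract 4.71 g; L-arginine 0.46 g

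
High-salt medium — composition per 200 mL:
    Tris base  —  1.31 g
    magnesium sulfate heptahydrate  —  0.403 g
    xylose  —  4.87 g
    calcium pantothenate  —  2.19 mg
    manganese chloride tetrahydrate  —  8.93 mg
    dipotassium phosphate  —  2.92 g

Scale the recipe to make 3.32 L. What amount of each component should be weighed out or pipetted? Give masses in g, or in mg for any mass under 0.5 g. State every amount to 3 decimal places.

Tris base 21.746 g; magnesium sulfate heptahydrate 6.690 g; xylose 80.842 g; calcium pantothenate 36.354 mg; manganese chloride tetrahydrate 148.238 mg; dipotassium phosphate 48.472 g

Ratio of target to recipe volume: 3320 / 200 = 16.6.
Tris base: 1.31 g × (3320 mL / 200 mL) = 21.746 g
magnesium sulfate heptahydrate: 0.403 g × (3320 mL / 200 mL) = 6.690 g
xylose: 4.87 g × (3320 mL / 200 mL) = 80.842 g
calcium pantothenate: 2.19 mg × (3320 mL / 200 mL) = 36.354 mg
manganese chloride tetrahydrate: 8.93 mg × (3320 mL / 200 mL) = 148.238 mg
dipotassium phosphate: 2.92 g × (3320 mL / 200 mL) = 48.472 g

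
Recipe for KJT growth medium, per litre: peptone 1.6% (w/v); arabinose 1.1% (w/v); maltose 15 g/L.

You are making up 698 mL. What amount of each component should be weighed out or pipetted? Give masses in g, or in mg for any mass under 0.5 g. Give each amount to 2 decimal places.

Target volume = 698 mL = 0.698 L.
peptone: 1.6% w/v = 16 g/L → 16 × 0.698 L = 11.17 g
arabinose: 1.1 g per 100 mL × 698 mL ÷ 100 = 7.68 g
maltose: 15 g/L × 0.698 L = 10.47 g

peptone 11.17 g; arabinose 7.68 g; maltose 10.47 g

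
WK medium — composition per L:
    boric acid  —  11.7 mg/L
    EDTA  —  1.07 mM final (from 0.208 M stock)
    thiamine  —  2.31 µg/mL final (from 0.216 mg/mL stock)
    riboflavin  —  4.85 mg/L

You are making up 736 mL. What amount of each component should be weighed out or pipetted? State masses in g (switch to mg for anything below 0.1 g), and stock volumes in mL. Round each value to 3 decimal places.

boric acid 8.611 mg; EDTA 3.786 mL; thiamine 7.871 mL; riboflavin 3.570 mg

Target volume = 736 mL = 0.736 L.
boric acid: 11.7 mg/L × 0.736 L = 8.611 mg
EDTA: V = C2·V2/C1 = 1.07 mM × 736 mL ÷ 208 mM = 3.786 mL
thiamine: C1V1 = C2V2 → 2.31 µg/mL × 736 mL ÷ 216 µg/mL = 7.871 mL
riboflavin: 4.85 mg/L × 0.736 L = 3.570 mg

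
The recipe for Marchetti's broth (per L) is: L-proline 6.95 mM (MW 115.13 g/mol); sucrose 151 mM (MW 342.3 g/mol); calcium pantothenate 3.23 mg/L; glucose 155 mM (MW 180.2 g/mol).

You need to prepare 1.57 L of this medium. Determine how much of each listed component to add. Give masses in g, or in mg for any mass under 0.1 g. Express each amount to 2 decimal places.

Scale factor relative to 1 L: 1.57.
L-proline: 6.95 mmol/L × 115.13 g/mol × 1.57 L ÷ 1000 = 1.26 g
sucrose: 151 mmol/L × 342.3 g/mol × 1.57 L ÷ 1000 = 81.15 g
calcium pantothenate: 3.23 mg/L × 1.57 L = 5.07 mg
glucose: 155 mmol/L × 180.2 g/mol × 1.57 L ÷ 1000 = 43.85 g

L-proline 1.26 g; sucrose 81.15 g; calcium pantothenate 5.07 mg; glucose 43.85 g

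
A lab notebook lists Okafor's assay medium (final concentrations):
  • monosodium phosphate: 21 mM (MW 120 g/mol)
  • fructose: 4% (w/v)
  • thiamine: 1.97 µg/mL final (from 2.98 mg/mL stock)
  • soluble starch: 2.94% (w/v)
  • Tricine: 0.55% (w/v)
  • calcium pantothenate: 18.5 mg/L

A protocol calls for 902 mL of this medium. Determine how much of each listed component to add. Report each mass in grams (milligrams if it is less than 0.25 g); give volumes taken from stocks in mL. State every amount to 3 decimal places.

monosodium phosphate 2.273 g; fructose 36.080 g; thiamine 0.596 mL; soluble starch 26.519 g; Tricine 4.961 g; calcium pantothenate 16.687 mg

Target volume = 902 mL = 0.902 L.
monosodium phosphate: 21 mmol/L × 120 g/mol × 0.902 L ÷ 1000 = 2.273 g
fructose: 4% w/v = 40 g/L → 40 × 0.902 L = 36.080 g
thiamine: dilute stock: 1.97 µg/mL × 902 mL ÷ 2980 µg/mL = 0.596 mL
soluble starch: 2.94% w/v = 29.4 g/L → 29.4 × 0.902 L = 26.519 g
Tricine: 0.55 g per 100 mL × 902 mL ÷ 100 = 4.961 g
calcium pantothenate: 18.5 mg/L × 0.902 L = 16.687 mg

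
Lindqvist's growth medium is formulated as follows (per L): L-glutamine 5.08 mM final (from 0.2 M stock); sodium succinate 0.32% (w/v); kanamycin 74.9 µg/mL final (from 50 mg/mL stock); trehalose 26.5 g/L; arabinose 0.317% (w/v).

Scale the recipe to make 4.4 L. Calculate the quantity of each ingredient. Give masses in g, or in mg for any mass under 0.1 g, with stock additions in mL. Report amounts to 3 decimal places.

Scale factor relative to 1 L: 4.4.
L-glutamine: V = C2·V2/C1 = 5.08 mM × 4400 mL ÷ 200 mM = 111.760 mL
sodium succinate: 0.32 g per 100 mL × 4400 mL ÷ 100 = 14.080 g
kanamycin: V = C2·V2/C1 = 74.9 µg/mL × 4400 mL ÷ 50000 µg/mL = 6.591 mL
trehalose: 26.5 g/L × 4.4 L = 116.600 g
arabinose: 0.317% w/v = 3.17 g/L → 3.17 × 4.4 L = 13.948 g

L-glutamine 111.760 mL; sodium succinate 14.080 g; kanamycin 6.591 mL; trehalose 116.600 g; arabinose 13.948 g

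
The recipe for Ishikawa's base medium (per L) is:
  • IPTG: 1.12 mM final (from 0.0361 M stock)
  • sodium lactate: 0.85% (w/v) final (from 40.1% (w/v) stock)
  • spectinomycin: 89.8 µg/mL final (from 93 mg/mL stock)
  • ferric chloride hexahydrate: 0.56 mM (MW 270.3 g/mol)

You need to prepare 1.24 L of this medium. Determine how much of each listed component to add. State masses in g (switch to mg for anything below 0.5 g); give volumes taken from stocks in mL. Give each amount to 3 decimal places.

IPTG 38.471 mL; sodium lactate 26.284 mL; spectinomycin 1.197 mL; ferric chloride hexahydrate 187.696 mg

Working volume: 1.24 L.
IPTG: C1V1 = C2V2 → 1.12 mM × 1240 mL ÷ 36.1 mM = 38.471 mL
sodium lactate: C1V1 = C2V2 → 0.85% ÷ 40.1% × 1240 mL = 26.284 mL
spectinomycin: C1V1 = C2V2 → 89.8 µg/mL × 1240 mL ÷ 93000 µg/mL = 1.197 mL
ferric chloride hexahydrate: 0.56 mmol/L × 270.3 mg/mmol × 1.24 L = 187.696 mg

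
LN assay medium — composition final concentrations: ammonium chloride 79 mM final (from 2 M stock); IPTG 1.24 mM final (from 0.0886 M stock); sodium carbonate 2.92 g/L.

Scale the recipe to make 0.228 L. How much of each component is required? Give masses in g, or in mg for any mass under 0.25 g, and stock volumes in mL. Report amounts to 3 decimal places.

ammonium chloride 9.006 mL; IPTG 3.191 mL; sodium carbonate 0.666 g

Scale factor relative to 1 L: 0.228.
ammonium chloride: V = C2·V2/C1 = 79 mM × 228 mL ÷ 2000 mM = 9.006 mL
IPTG: V = C2·V2/C1 = 1.24 mM × 228 mL ÷ 88.6 mM = 3.191 mL
sodium carbonate: 2.92 g/L × 0.228 L = 0.666 g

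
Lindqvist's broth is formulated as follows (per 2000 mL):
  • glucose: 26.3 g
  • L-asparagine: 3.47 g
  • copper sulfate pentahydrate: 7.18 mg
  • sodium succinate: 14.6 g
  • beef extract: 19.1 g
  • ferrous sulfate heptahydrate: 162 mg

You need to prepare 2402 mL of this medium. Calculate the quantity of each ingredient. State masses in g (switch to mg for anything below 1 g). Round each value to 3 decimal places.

glucose 31.586 g; L-asparagine 4.167 g; copper sulfate pentahydrate 8.623 mg; sodium succinate 17.535 g; beef extract 22.939 g; ferrous sulfate heptahydrate 194.562 mg

Scale factor = 2402 mL / 2000 mL = 1.201.
glucose: 26.3 g × (2402 mL / 2000 mL) = 31.586 g
L-asparagine: 3.47 g × (2402 mL / 2000 mL) = 4.167 g
copper sulfate pentahydrate: 7.18 mg × (2402 mL / 2000 mL) = 8.623 mg
sodium succinate: 14.6 g × (2402 mL / 2000 mL) = 17.535 g
beef extract: 19.1 g × (2402 mL / 2000 mL) = 22.939 g
ferrous sulfate heptahydrate: 162 mg × (2402 mL / 2000 mL) = 194.562 mg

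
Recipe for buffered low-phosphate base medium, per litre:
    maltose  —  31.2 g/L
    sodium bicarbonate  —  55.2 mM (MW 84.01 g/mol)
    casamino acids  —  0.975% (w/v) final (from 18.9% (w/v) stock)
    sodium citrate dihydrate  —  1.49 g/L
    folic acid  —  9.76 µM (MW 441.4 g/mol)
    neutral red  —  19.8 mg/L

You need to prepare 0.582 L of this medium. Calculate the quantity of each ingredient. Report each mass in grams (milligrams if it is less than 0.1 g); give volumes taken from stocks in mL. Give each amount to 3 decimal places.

maltose 18.158 g; sodium bicarbonate 2.699 g; casamino acids 30.024 mL; sodium citrate dihydrate 0.867 g; folic acid 2.507 mg; neutral red 11.524 mg

Scale factor relative to 1 L: 0.582.
maltose: 31.2 g/L × 0.582 L = 18.158 g
sodium bicarbonate: 55.2 mmol/L × 84.01 g/mol × 0.582 L ÷ 1000 = 2.699 g
casamino acids: V = C2·V2/C1 = 0.975% ÷ 18.9% × 582 mL = 30.024 mL
sodium citrate dihydrate: 1.49 g/L × 0.582 L = 0.867 g
folic acid: 9.76 µmol/L × 441.4 g/mol × 0.582 L ÷ 1000 = 2.507 mg
neutral red: 19.8 mg/L × 0.582 L = 11.524 mg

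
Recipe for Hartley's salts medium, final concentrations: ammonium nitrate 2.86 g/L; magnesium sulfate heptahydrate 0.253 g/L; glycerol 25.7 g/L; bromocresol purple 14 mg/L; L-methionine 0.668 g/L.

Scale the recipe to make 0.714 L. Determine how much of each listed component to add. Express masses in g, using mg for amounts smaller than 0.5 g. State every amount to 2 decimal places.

Scale factor relative to 1 L: 0.714.
ammonium nitrate: 2.86 g/L × 0.714 L = 2.04 g
magnesium sulfate heptahydrate: 0.253 g/L × 0.714 L = 0.180642 g = 180.64 mg
glycerol: 25.7 g/L × 0.714 L = 18.35 g
bromocresol purple: 14 mg/L × 0.714 L = 10.00 mg
L-methionine: 0.668 g/L × 0.714 L = 0.476952 g = 476.95 mg

ammonium nitrate 2.04 g; magnesium sulfate heptahydrate 180.64 mg; glycerol 18.35 g; bromocresol purple 10.00 mg; L-methionine 476.95 mg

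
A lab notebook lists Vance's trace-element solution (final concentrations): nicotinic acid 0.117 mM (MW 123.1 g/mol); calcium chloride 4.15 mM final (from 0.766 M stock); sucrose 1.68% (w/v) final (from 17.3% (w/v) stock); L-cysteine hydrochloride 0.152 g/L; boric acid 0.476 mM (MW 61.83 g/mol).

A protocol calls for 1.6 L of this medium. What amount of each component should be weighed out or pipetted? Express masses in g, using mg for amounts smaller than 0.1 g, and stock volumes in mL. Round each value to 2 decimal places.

nicotinic acid 23.04 mg; calcium chloride 8.67 mL; sucrose 155.38 mL; L-cysteine hydrochloride 0.24 g; boric acid 47.09 mg

Working volume: 1.6 L.
nicotinic acid: 0.117 mmol/L × 123.1 mg/mmol × 1.6 L = 23.04 mg
calcium chloride: V = C2·V2/C1 = 4.15 mM × 1600 mL ÷ 766 mM = 8.67 mL
sucrose: dilute stock: 1.68% ÷ 17.3% × 1600 mL = 155.38 mL
L-cysteine hydrochloride: 0.152 g/L × 1.6 L = 0.24 g
boric acid: 0.476 mmol/L × 61.83 mg/mmol × 1.6 L = 47.09 mg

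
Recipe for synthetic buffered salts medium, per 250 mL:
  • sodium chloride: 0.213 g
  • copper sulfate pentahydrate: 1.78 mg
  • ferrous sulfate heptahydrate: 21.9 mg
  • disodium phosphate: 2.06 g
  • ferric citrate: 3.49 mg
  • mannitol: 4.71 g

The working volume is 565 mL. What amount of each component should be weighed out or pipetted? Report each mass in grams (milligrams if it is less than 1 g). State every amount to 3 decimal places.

sodium chloride 481.380 mg; copper sulfate pentahydrate 4.023 mg; ferrous sulfate heptahydrate 49.494 mg; disodium phosphate 4.656 g; ferric citrate 7.887 mg; mannitol 10.645 g

Ratio of target to recipe volume: 565 / 250 = 2.26.
sodium chloride: 0.213 g × (565 mL / 250 mL) = 0.48138 g = 481.380 mg
copper sulfate pentahydrate: 1.78 mg × (565 mL / 250 mL) = 4.023 mg
ferrous sulfate heptahydrate: 21.9 mg × (565 mL / 250 mL) = 49.494 mg
disodium phosphate: 2.06 g × (565 mL / 250 mL) = 4.656 g
ferric citrate: 3.49 mg × (565 mL / 250 mL) = 7.887 mg
mannitol: 4.71 g × (565 mL / 250 mL) = 10.645 g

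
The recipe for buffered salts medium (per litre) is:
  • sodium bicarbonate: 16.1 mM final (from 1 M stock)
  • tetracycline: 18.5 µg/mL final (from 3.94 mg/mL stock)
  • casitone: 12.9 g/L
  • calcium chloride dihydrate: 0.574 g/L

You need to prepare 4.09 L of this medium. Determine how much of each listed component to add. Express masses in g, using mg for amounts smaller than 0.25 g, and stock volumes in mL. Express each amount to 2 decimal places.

Scale factor relative to 1 L: 4.09.
sodium bicarbonate: C1V1 = C2V2 → 16.1 mM × 4090 mL ÷ 1000 mM = 65.85 mL
tetracycline: V = C2·V2/C1 = 18.5 µg/mL × 4090 mL ÷ 3940 µg/mL = 19.20 mL
casitone: 12.9 g/L × 4.09 L = 52.76 g
calcium chloride dihydrate: 0.574 g/L × 4.09 L = 2.35 g

sodium bicarbonate 65.85 mL; tetracycline 19.20 mL; casitone 52.76 g; calcium chloride dihydrate 2.35 g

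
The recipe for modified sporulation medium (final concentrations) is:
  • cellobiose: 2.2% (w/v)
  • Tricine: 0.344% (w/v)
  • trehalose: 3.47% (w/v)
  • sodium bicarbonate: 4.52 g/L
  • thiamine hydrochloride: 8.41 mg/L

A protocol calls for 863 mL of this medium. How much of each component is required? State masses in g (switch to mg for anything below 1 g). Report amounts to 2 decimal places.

cellobiose 18.99 g; Tricine 2.97 g; trehalose 29.95 g; sodium bicarbonate 3.90 g; thiamine hydrochloride 7.26 mg

Working volume: 863 mL = 0.863 L.
cellobiose: 2.2% w/v = 22 g/L → 22 × 0.863 L = 18.99 g
Tricine: 0.344% w/v = 3.44 g/L → 3.44 × 0.863 L = 2.97 g
trehalose: 3.47 g per 100 mL × 863 mL ÷ 100 = 29.95 g
sodium bicarbonate: 4.52 g/L × 0.863 L = 3.90 g
thiamine hydrochloride: 8.41 mg/L × 0.863 L = 7.26 mg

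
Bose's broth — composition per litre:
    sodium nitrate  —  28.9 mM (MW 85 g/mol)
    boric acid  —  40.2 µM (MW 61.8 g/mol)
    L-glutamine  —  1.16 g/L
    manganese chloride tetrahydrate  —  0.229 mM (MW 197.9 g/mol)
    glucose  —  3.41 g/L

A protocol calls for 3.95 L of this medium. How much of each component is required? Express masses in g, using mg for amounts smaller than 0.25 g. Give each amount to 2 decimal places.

Scale factor relative to 1 L: 3.95.
sodium nitrate: 28.9 mmol/L × 85 g/mol × 3.95 L ÷ 1000 = 9.70 g
boric acid: 40.2 µmol/L × 61.8 g/mol × 3.95 L ÷ 1000 = 9.81 mg
L-glutamine: 1.16 g/L × 3.95 L = 4.58 g
manganese chloride tetrahydrate: 0.229 mmol/L × 197.9 mg/mmol × 3.95 L = 179.01 mg
glucose: 3.41 g/L × 3.95 L = 13.47 g

sodium nitrate 9.70 g; boric acid 9.81 mg; L-glutamine 4.58 g; manganese chloride tetrahydrate 179.01 mg; glucose 13.47 g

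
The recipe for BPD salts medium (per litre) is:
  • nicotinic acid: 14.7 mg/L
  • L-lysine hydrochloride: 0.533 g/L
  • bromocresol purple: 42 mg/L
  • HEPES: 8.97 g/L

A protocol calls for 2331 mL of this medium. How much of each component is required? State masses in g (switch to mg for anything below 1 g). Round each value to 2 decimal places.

Working volume: 2331 mL = 2.331 L.
nicotinic acid: 14.7 mg/L × 2.331 L = 34.27 mg
L-lysine hydrochloride: 0.533 g/L × 2.331 L = 1.24 g
bromocresol purple: 42 mg/L × 2.331 L = 97.90 mg
HEPES: 8.97 g/L × 2.331 L = 20.91 g

nicotinic acid 34.27 mg; L-lysine hydrochloride 1.24 g; bromocresol purple 97.90 mg; HEPES 20.91 g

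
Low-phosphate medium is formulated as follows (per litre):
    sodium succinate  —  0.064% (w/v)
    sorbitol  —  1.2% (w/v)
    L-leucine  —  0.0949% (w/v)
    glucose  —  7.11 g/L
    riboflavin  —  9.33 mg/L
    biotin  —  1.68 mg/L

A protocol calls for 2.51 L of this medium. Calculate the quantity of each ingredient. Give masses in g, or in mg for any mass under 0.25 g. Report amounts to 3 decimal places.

Scale factor relative to 1 L: 2.51.
sodium succinate: 0.064% w/v = 0.64 g/L → 0.64 × 2.51 L = 1.606 g
sorbitol: 1.2 g per 100 mL × 2510 mL ÷ 100 = 30.120 g
L-leucine: 0.0949 g per 100 mL × 2510 mL ÷ 100 = 2.382 g
glucose: 7.11 g/L × 2.51 L = 17.846 g
riboflavin: 9.33 mg/L × 2.51 L = 23.418 mg
biotin: 1.68 mg/L × 2.51 L = 4.217 mg

sodium succinate 1.606 g; sorbitol 30.120 g; L-leucine 2.382 g; glucose 17.846 g; riboflavin 23.418 mg; biotin 4.217 mg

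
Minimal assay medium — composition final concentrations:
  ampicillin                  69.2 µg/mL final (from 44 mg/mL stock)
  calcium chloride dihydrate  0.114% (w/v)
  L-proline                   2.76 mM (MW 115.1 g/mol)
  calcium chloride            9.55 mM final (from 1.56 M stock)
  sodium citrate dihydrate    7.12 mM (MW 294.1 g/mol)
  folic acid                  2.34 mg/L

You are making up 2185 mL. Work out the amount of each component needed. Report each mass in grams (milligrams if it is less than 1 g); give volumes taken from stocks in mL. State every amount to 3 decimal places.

Target volume = 2185 mL = 2.185 L.
ampicillin: C1V1 = C2V2 → 69.2 µg/mL × 2185 mL ÷ 44000 µg/mL = 3.436 mL
calcium chloride dihydrate: 0.114% w/v = 1.14 g/L → 1.14 × 2.185 L = 2.491 g
L-proline: 2.76 mmol/L × 115.1 mg/mmol × 2.185 L = 694.122 mg
calcium chloride: V = C2·V2/C1 = 9.55 mM × 2185 mL ÷ 1560 mM = 13.376 mL
sodium citrate dihydrate: 7.12 mmol/L × 294.1 g/mol × 2.185 L ÷ 1000 = 4.575 g
folic acid: 2.34 mg/L × 2.185 L = 5.113 mg

ampicillin 3.436 mL; calcium chloride dihydrate 2.491 g; L-proline 694.122 mg; calcium chloride 13.376 mL; sodium citrate dihydrate 4.575 g; folic acid 5.113 mg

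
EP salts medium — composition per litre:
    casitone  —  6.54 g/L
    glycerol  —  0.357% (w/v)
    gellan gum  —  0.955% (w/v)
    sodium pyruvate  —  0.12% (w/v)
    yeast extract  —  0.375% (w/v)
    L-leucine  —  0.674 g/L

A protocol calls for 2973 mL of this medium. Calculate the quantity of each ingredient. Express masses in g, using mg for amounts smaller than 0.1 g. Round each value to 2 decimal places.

Scale factor relative to 1 L: 2.973.
casitone: 6.54 g/L × 2.973 L = 19.44 g
glycerol: 0.357% w/v = 3.57 g/L → 3.57 × 2.973 L = 10.61 g
gellan gum: 0.955% w/v = 9.55 g/L → 9.55 × 2.973 L = 28.39 g
sodium pyruvate: 0.12 g per 100 mL × 2973 mL ÷ 100 = 3.57 g
yeast extract: 0.375% w/v = 3.75 g/L → 3.75 × 2.973 L = 11.15 g
L-leucine: 0.674 g/L × 2.973 L = 2.00 g

casitone 19.44 g; glycerol 10.61 g; gellan gum 28.39 g; sodium pyruvate 3.57 g; yeast extract 11.15 g; L-leucine 2.00 g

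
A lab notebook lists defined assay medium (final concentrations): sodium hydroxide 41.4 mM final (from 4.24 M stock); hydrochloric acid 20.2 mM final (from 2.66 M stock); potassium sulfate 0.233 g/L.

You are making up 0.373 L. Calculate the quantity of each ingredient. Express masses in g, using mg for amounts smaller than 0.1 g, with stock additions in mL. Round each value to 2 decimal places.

sodium hydroxide 3.64 mL; hydrochloric acid 2.83 mL; potassium sulfate 86.91 mg

Scale factor relative to 1 L: 0.373.
sodium hydroxide: V = C2·V2/C1 = 41.4 mM × 373 mL ÷ 4240 mM = 3.64 mL
hydrochloric acid: C1V1 = C2V2 → 20.2 mM × 373 mL ÷ 2660 mM = 2.83 mL
potassium sulfate: 0.233 g/L × 0.373 L = 0.086909 g = 86.91 mg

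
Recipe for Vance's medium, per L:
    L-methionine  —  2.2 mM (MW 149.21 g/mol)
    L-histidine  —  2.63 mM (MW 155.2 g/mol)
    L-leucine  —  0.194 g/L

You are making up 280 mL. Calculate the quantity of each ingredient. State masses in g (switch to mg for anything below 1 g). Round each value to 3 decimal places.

L-methionine 91.913 mg; L-histidine 114.289 mg; L-leucine 54.320 mg

Target volume = 280 mL = 0.28 L.
L-methionine: 2.2 mmol/L × 149.21 mg/mmol × 0.28 L = 91.913 mg
L-histidine: 2.63 mmol/L × 155.2 mg/mmol × 0.28 L = 114.289 mg
L-leucine: 0.194 g/L × 0.28 L = 0.05432 g = 54.320 mg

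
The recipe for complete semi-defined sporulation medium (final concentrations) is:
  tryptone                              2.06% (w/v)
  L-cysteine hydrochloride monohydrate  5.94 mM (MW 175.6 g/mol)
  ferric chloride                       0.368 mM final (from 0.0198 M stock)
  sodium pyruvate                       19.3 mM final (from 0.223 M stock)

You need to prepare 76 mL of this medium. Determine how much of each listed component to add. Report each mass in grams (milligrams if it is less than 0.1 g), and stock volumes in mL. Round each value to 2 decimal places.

Working volume: 76 mL = 0.076 L.
tryptone: 2.06 g per 100 mL × 76 mL ÷ 100 = 1.57 g
L-cysteine hydrochloride monohydrate: 5.94 mmol/L × 175.6 mg/mmol × 0.076 L = 79.27 mg
ferric chloride: V = C2·V2/C1 = 0.368 mM × 76 mL ÷ 19.8 mM = 1.41 mL
sodium pyruvate: dilute stock: 19.3 mM × 76 mL ÷ 223 mM = 6.58 mL

tryptone 1.57 g; L-cysteine hydrochloride monohydrate 79.27 mg; ferric chloride 1.41 mL; sodium pyruvate 6.58 mL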